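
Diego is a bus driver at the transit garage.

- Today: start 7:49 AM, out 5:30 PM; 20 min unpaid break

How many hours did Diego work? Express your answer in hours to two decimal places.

Today: 7:49 AM–5:30 PM = 9 h 41 min; less 20 min break → 9 h 21 min

9.35 hours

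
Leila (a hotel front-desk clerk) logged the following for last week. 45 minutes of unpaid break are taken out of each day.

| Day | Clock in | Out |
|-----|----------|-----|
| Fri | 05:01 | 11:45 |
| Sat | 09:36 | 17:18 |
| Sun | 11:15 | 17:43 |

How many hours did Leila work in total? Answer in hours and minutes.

Fri: 05:01–11:45 = 6 h 44 min; less 45 min break → 5 h 59 min
Sat: 09:36–17:18 = 7 h 42 min; less 45 min break → 6 h 57 min
Sun: 11:15–17:43 = 6 h 28 min; less 45 min break → 5 h 43 min
Total: 5 h 59 min + 6 h 57 min + 5 h 43 min = 18 h 39 min.

18 h 39 min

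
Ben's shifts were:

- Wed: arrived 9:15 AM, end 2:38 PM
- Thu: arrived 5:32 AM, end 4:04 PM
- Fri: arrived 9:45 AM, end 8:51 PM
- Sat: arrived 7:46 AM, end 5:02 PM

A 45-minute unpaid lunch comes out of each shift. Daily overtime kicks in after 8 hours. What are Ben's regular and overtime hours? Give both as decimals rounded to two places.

Regular 28.63 hours, overtime 4.65 hours

Wed: 9:15 AM–2:38 PM = 5 h 23 min; less 45 min break → 4 h 38 min
Thu: 5:32 AM–4:04 PM = 10 h 32 min; less 45 min break → 9 h 47 min
Fri: 9:45 AM–8:51 PM = 11 h 6 min; less 45 min break → 10 h 21 min
Sat: 7:46 AM–5:02 PM = 9 h 16 min; less 45 min break → 8 h 31 min
Wed reg 4 h 38 min / OT 0 h 0 min; Thu reg 8 h 0 min / OT 1 h 47 min; Fri reg 8 h 0 min / OT 2 h 21 min; Sat reg 8 h 0 min / OT 0 h 31 min.
Totals: regular 28 h 38 min, overtime 4 h 39 min.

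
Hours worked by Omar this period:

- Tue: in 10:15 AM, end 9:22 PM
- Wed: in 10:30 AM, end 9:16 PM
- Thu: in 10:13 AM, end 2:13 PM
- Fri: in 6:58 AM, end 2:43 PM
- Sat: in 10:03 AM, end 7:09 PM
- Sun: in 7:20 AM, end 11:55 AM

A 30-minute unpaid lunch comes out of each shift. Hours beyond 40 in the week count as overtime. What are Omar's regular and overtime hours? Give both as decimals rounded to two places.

Regular 40.00 hours, overtime 4.32 hours

Tue: 10:15 AM–9:22 PM = 11 h 7 min; less 30 min break → 10 h 37 min
Wed: 10:30 AM–9:16 PM = 10 h 46 min; less 30 min break → 10 h 16 min
Thu: 10:13 AM–2:13 PM = 4 h 0 min; less 30 min break → 3 h 30 min
Fri: 6:58 AM–2:43 PM = 7 h 45 min; less 30 min break → 7 h 15 min
Sat: 10:03 AM–7:09 PM = 9 h 6 min; less 30 min break → 8 h 36 min
Sun: 7:20 AM–11:55 AM = 4 h 35 min; less 30 min break → 4 h 5 min
Total worked: 44 h 19 min = 44.32 h.
Threshold 40 h → overtime 4 h 19 min, regular 40 h 0 min.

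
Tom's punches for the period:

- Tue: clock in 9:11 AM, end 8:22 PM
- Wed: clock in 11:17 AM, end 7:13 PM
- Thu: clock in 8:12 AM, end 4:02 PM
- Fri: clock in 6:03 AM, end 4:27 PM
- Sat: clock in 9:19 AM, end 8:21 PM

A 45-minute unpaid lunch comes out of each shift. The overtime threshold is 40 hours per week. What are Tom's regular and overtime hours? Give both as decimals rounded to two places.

Tue: 9:11 AM–8:22 PM = 11 h 11 min; less 45 min break → 10 h 26 min
Wed: 11:17 AM–7:13 PM = 7 h 56 min; less 45 min break → 7 h 11 min
Thu: 8:12 AM–4:02 PM = 7 h 50 min; less 45 min break → 7 h 5 min
Fri: 6:03 AM–4:27 PM = 10 h 24 min; less 45 min break → 9 h 39 min
Sat: 9:19 AM–8:21 PM = 11 h 2 min; less 45 min break → 10 h 17 min
Total worked: 44 h 38 min = 44.63 h.
Threshold 40 h → overtime 4 h 38 min, regular 40 h 0 min.

Regular 40.00 hours, overtime 4.63 hours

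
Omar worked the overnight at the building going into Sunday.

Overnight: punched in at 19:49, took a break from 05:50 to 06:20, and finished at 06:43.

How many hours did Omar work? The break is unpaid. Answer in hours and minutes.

10 h 24 min

Overnight: 19:49 → midnight = 4 h 11 min; midnight → 06:43 = 6 h 43 min; span 10 h 54 min; less 30 min break → 10 h 24 min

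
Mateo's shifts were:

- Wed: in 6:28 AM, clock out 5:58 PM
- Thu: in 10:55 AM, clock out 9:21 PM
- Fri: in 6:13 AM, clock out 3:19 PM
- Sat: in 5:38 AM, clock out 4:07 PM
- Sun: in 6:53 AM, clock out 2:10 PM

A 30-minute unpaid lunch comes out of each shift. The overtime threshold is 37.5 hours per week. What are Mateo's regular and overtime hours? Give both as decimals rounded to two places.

Wed: 6:28 AM–5:58 PM = 11 h 30 min; less 30 min break → 11 h 0 min
Thu: 10:55 AM–9:21 PM = 10 h 26 min; less 30 min break → 9 h 56 min
Fri: 6:13 AM–3:19 PM = 9 h 6 min; less 30 min break → 8 h 36 min
Sat: 5:38 AM–4:07 PM = 10 h 29 min; less 30 min break → 9 h 59 min
Sun: 6:53 AM–2:10 PM = 7 h 17 min; less 30 min break → 6 h 47 min
Total worked: 46 h 18 min = 46.30 h.
Threshold 37.5 h → overtime 8 h 48 min, regular 37 h 30 min.

Regular 37.50 hours, overtime 8.80 hours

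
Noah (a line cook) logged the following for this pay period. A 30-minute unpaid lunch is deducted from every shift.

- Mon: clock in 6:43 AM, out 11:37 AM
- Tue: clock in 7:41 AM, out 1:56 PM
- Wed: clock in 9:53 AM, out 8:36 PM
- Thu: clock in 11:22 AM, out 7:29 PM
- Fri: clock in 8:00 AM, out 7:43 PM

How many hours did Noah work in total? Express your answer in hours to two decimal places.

Mon: 6:43 AM–11:37 AM = 4 h 54 min; less 30 min break → 4 h 24 min
Tue: 7:41 AM–1:56 PM = 6 h 15 min; less 30 min break → 5 h 45 min
Wed: 9:53 AM–8:36 PM = 10 h 43 min; less 30 min break → 10 h 13 min
Thu: 11:22 AM–7:29 PM = 8 h 7 min; less 30 min break → 7 h 37 min
Fri: 8:00 AM–7:43 PM = 11 h 43 min; less 30 min break → 11 h 13 min
Total: 4 h 24 min + 5 h 45 min + 10 h 13 min + 7 h 37 min + 11 h 13 min = 39 h 12 min.

39.20 hours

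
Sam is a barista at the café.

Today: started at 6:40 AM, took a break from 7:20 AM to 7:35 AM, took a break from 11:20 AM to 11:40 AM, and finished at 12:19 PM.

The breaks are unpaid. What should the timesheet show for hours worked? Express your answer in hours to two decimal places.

5.07 hours

Today: 6:40 AM–12:19 PM = 5 h 39 min; less 35 min break → 5 h 4 min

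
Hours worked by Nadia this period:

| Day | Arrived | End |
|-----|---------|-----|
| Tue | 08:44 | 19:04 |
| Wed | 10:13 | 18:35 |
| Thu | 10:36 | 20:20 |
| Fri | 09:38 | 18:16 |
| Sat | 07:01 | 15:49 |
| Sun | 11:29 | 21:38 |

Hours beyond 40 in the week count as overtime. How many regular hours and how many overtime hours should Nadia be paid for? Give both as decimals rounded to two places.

Tue: 08:44–19:04 = 10 h 20 min
Wed: 10:13–18:35 = 8 h 22 min
Thu: 10:36–20:20 = 9 h 44 min
Fri: 09:38–18:16 = 8 h 38 min
Sat: 07:01–15:49 = 8 h 48 min
Sun: 11:29–21:38 = 10 h 9 min
Total worked: 56 h 1 min = 56.02 h.
Threshold 40 h → overtime 16 h 1 min, regular 40 h 0 min.

Regular 40.00 hours, overtime 16.02 hours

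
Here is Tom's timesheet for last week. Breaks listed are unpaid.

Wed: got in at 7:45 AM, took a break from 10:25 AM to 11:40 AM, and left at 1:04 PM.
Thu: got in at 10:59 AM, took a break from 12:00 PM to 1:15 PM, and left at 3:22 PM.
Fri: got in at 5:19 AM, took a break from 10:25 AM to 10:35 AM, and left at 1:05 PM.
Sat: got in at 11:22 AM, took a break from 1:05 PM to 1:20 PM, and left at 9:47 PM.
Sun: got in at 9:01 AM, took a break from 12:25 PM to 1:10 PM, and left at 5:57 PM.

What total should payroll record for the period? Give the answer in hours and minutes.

33 h 9 min

Wed: 7:45 AM–1:04 PM = 5 h 19 min; less 75 min break → 4 h 4 min
Thu: 10:59 AM–3:22 PM = 4 h 23 min; less 75 min break → 3 h 8 min
Fri: 5:19 AM–1:05 PM = 7 h 46 min; less 10 min break → 7 h 36 min
Sat: 11:22 AM–9:47 PM = 10 h 25 min; less 15 min break → 10 h 10 min
Sun: 9:01 AM–5:57 PM = 8 h 56 min; less 45 min break → 8 h 11 min
Total: 4 h 4 min + 3 h 8 min + 7 h 36 min + 10 h 10 min + 8 h 11 min = 33 h 9 min.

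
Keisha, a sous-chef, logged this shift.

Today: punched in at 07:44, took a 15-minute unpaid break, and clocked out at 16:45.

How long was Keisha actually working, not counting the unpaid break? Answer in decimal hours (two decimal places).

Today: 07:44–16:45 = 9 h 1 min; less 15 min break → 8 h 46 min

8.77 hours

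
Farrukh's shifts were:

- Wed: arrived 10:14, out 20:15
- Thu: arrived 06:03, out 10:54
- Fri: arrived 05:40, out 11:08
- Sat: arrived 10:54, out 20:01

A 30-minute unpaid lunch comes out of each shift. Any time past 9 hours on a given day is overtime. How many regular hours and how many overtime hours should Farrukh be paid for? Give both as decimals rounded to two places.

Wed: 10:14–20:15 = 10 h 1 min; less 30 min break → 9 h 31 min
Thu: 06:03–10:54 = 4 h 51 min; less 30 min break → 4 h 21 min
Fri: 05:40–11:08 = 5 h 28 min; less 30 min break → 4 h 58 min
Sat: 10:54–20:01 = 9 h 7 min; less 30 min break → 8 h 37 min
Wed reg 9 h 0 min / OT 0 h 31 min; Thu reg 4 h 21 min / OT 0 h 0 min; Fri reg 4 h 58 min / OT 0 h 0 min; Sat reg 8 h 37 min / OT 0 h 0 min.
Totals: regular 26 h 56 min, overtime 0 h 31 min.

Regular 26.93 hours, overtime 0.52 hours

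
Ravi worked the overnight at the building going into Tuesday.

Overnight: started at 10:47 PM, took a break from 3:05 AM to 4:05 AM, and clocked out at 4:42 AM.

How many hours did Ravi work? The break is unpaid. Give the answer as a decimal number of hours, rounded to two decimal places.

Overnight: 10:47 PM → midnight = 1 h 13 min; midnight → 4:42 AM = 4 h 42 min; span 5 h 55 min; less 60 min break → 4 h 55 min

4.92 hours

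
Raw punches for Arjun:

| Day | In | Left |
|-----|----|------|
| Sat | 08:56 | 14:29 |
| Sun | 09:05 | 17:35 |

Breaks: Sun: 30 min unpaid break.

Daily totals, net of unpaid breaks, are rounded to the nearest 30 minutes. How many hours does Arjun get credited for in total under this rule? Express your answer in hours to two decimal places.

Sat: 08:56–14:29 = 5 h 33 min → rounds to 5 h 30 min
Sun: 09:05–17:35 = 8 h 30 min − 30 min = 8 h 0 min → rounds to 8 h 0 min
Total credited: 13 h 30 min.

13.50 hours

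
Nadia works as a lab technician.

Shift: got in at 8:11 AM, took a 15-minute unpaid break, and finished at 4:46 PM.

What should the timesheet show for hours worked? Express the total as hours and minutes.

8 h 20 min

Shift: 8:11 AM–4:46 PM = 8 h 35 min; less 15 min break → 8 h 20 min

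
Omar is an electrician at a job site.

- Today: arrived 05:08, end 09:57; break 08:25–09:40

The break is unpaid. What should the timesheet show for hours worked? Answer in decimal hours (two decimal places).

3.57 hours

Today: 05:08–09:57 = 4 h 49 min; less 75 min break → 3 h 34 min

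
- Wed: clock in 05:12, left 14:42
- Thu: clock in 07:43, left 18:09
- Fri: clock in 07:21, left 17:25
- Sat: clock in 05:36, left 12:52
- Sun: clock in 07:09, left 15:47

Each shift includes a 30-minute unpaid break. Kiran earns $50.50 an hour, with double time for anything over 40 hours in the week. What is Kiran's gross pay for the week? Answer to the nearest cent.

Wed: 05:12–14:42 = 9 h 30 min; less 30 min break → 9 h 0 min
Thu: 07:43–18:09 = 10 h 26 min; less 30 min break → 9 h 56 min
Fri: 07:21–17:25 = 10 h 4 min; less 30 min break → 9 h 34 min
Sat: 05:36–12:52 = 7 h 16 min; less 30 min break → 6 h 46 min
Sun: 07:09–15:47 = 8 h 38 min; less 30 min break → 8 h 8 min
Total worked: 43 h 24 min = 2604 min.
Regular 40 h 0 min = 2400 min at $50.50/h; overtime 3 h 24 min = 204 min at $101.00/h.
Pay = (2400 × $50.50 + 204 × $101.00) ÷ 60 = $2363.40.

$2363.40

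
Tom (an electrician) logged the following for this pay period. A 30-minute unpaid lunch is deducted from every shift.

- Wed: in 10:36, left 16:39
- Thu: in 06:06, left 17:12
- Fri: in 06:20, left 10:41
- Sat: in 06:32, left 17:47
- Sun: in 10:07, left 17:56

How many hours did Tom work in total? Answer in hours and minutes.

Wed: 10:36–16:39 = 6 h 3 min; less 30 min break → 5 h 33 min
Thu: 06:06–17:12 = 11 h 6 min; less 30 min break → 10 h 36 min
Fri: 06:20–10:41 = 4 h 21 min; less 30 min break → 3 h 51 min
Sat: 06:32–17:47 = 11 h 15 min; less 30 min break → 10 h 45 min
Sun: 10:07–17:56 = 7 h 49 min; less 30 min break → 7 h 19 min
Total: 5 h 33 min + 10 h 36 min + 3 h 51 min + 10 h 45 min + 7 h 19 min = 38 h 4 min.

38 h 4 min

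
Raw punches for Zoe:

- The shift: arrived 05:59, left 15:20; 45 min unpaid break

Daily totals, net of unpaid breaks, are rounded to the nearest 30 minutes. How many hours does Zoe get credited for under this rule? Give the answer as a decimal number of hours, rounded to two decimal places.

8.50 hours

The shift: 05:59–15:20 = 9 h 21 min − 45 min = 8 h 36 min → rounds to 8 h 30 min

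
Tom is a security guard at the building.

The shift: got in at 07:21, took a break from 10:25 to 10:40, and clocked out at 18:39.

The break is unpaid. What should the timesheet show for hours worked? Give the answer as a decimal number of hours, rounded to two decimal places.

The shift: 07:21–18:39 = 11 h 18 min; less 15 min break → 11 h 3 min

11.05 hours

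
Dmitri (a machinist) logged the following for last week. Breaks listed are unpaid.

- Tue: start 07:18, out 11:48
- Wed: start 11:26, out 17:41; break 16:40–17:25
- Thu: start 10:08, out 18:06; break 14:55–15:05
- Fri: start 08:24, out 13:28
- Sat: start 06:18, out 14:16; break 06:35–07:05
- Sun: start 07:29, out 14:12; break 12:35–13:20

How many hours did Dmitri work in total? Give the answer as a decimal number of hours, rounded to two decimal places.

Tue: 07:18–11:48 = 4 h 30 min
Wed: 11:26–17:41 = 6 h 15 min; less 45 min break → 5 h 30 min
Thu: 10:08–18:06 = 7 h 58 min; less 10 min break → 7 h 48 min
Fri: 08:24–13:28 = 5 h 4 min
Sat: 06:18–14:16 = 7 h 58 min; less 30 min break → 7 h 28 min
Sun: 07:29–14:12 = 6 h 43 min; less 45 min break → 5 h 58 min
Total: 4 h 30 min + 5 h 30 min + 7 h 48 min + 5 h 4 min + 7 h 28 min + 5 h 58 min = 36 h 18 min.

36.30 hours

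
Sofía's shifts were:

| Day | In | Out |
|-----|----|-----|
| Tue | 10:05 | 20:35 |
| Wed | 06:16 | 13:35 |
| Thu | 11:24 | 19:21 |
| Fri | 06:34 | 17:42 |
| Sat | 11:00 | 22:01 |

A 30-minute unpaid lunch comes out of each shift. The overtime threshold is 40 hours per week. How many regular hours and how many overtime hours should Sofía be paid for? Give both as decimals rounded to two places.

Regular 40.00 hours, overtime 5.42 hours

Tue: 10:05–20:35 = 10 h 30 min; less 30 min break → 10 h 0 min
Wed: 06:16–13:35 = 7 h 19 min; less 30 min break → 6 h 49 min
Thu: 11:24–19:21 = 7 h 57 min; less 30 min break → 7 h 27 min
Fri: 06:34–17:42 = 11 h 8 min; less 30 min break → 10 h 38 min
Sat: 11:00–22:01 = 11 h 1 min; less 30 min break → 10 h 31 min
Total worked: 45 h 25 min = 45.42 h.
Threshold 40 h → overtime 5 h 25 min, regular 40 h 0 min.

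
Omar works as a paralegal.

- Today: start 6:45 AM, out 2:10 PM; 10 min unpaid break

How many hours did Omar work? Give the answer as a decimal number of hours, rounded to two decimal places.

Today: 6:45 AM–2:10 PM = 7 h 25 min; less 10 min break → 7 h 15 min

7.25 hours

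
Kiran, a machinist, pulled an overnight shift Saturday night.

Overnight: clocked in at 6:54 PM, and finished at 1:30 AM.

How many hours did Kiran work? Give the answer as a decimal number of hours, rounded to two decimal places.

6.60 hours

Overnight: 6:54 PM → midnight = 5 h 6 min; midnight → 1:30 AM = 1 h 30 min; span 6 h 36 min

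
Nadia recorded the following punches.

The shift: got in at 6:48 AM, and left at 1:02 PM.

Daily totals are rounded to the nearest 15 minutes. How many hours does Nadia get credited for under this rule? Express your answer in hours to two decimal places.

6.25 hours

The shift: 6:48 AM–1:02 PM = 6 h 14 min → rounds to 6 h 15 min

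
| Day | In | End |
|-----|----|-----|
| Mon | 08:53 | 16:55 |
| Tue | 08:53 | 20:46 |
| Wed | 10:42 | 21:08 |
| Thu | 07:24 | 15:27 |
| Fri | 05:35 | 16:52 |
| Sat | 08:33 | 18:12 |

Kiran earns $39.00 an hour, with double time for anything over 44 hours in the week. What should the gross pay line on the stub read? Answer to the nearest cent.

$2912.00

Mon: 08:53–16:55 = 8 h 2 min
Tue: 08:53–20:46 = 11 h 53 min
Wed: 10:42–21:08 = 10 h 26 min
Thu: 07:24–15:27 = 8 h 3 min
Fri: 05:35–16:52 = 11 h 17 min
Sat: 08:33–18:12 = 9 h 39 min
Total worked: 59 h 20 min = 3560 min.
Regular 44 h 0 min = 2640 min at $39.00/h; overtime 15 h 20 min = 920 min at $78.00/h.
Pay = (2640 × $39.00 + 920 × $78.00) ÷ 60 = $2912.00.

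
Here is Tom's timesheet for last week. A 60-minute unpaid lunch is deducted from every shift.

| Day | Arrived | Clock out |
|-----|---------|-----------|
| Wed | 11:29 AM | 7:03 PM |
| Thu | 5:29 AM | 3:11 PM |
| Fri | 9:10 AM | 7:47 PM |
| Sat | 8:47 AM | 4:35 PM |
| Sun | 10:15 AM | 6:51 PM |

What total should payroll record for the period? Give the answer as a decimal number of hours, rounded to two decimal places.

Wed: 11:29 AM–7:03 PM = 7 h 34 min; less 60 min break → 6 h 34 min
Thu: 5:29 AM–3:11 PM = 9 h 42 min; less 60 min break → 8 h 42 min
Fri: 9:10 AM–7:47 PM = 10 h 37 min; less 60 min break → 9 h 37 min
Sat: 8:47 AM–4:35 PM = 7 h 48 min; less 60 min break → 6 h 48 min
Sun: 10:15 AM–6:51 PM = 8 h 36 min; less 60 min break → 7 h 36 min
Total: 6 h 34 min + 8 h 42 min + 9 h 37 min + 6 h 48 min + 7 h 36 min = 39 h 17 min.

39.28 hours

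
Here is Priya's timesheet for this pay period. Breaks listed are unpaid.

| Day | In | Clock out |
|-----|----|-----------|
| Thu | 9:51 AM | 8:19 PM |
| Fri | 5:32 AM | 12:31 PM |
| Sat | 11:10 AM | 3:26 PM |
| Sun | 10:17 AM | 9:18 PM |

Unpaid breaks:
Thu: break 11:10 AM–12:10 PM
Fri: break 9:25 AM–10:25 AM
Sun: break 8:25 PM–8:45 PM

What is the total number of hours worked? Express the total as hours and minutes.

Thu: 9:51 AM–8:19 PM = 10 h 28 min; less 60 min break → 9 h 28 min
Fri: 5:32 AM–12:31 PM = 6 h 59 min; less 60 min break → 5 h 59 min
Sat: 11:10 AM–3:26 PM = 4 h 16 min
Sun: 10:17 AM–9:18 PM = 11 h 1 min; less 20 min break → 10 h 41 min
Total: 9 h 28 min + 5 h 59 min + 4 h 16 min + 10 h 41 min = 30 h 24 min.

30 h 24 min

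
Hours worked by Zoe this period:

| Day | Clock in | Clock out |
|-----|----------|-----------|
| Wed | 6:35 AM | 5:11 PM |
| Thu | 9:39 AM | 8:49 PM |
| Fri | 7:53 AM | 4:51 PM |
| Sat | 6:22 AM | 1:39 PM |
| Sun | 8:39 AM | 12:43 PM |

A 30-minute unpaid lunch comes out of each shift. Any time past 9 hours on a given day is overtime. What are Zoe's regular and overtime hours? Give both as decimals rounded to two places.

Wed: 6:35 AM–5:11 PM = 10 h 36 min; less 30 min break → 10 h 6 min
Thu: 9:39 AM–8:49 PM = 11 h 10 min; less 30 min break → 10 h 40 min
Fri: 7:53 AM–4:51 PM = 8 h 58 min; less 30 min break → 8 h 28 min
Sat: 6:22 AM–1:39 PM = 7 h 17 min; less 30 min break → 6 h 47 min
Sun: 8:39 AM–12:43 PM = 4 h 4 min; less 30 min break → 3 h 34 min
Wed reg 9 h 0 min / OT 1 h 6 min; Thu reg 9 h 0 min / OT 1 h 40 min; Fri reg 8 h 28 min / OT 0 h 0 min; Sat reg 6 h 47 min / OT 0 h 0 min; Sun reg 3 h 34 min / OT 0 h 0 min.
Totals: regular 36 h 49 min, overtime 2 h 46 min.

Regular 36.82 hours, overtime 2.77 hours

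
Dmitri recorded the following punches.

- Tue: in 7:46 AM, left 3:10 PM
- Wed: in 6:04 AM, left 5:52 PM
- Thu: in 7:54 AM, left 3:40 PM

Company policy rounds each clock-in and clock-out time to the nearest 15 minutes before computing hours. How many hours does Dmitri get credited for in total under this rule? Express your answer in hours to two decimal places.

27.00 hours

Tue: in 7:46 AM→7:45 AM, out 3:10 PM→3:15 PM; 7 h 30 min
Wed: in 6:04 AM→6:00 AM, out 5:52 PM→5:45 PM; 11 h 45 min
Thu: in 7:54 AM→8:00 AM, out 3:40 PM→3:45 PM; 7 h 45 min
Total credited: 27 h 0 min.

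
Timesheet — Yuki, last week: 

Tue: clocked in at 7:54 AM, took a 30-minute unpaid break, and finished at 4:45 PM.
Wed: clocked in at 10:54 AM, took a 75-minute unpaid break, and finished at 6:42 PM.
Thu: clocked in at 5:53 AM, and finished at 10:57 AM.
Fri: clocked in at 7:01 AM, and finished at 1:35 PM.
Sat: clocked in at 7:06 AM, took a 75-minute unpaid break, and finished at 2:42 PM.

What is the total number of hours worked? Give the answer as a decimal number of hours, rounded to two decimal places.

Tue: 7:54 AM–4:45 PM = 8 h 51 min; less 30 min break → 8 h 21 min
Wed: 10:54 AM–6:42 PM = 7 h 48 min; less 75 min break → 6 h 33 min
Thu: 5:53 AM–10:57 AM = 5 h 4 min
Fri: 7:01 AM–1:35 PM = 6 h 34 min
Sat: 7:06 AM–2:42 PM = 7 h 36 min; less 75 min break → 6 h 21 min
Total: 8 h 21 min + 6 h 33 min + 5 h 4 min + 6 h 34 min + 6 h 21 min = 32 h 53 min.

32.88 hours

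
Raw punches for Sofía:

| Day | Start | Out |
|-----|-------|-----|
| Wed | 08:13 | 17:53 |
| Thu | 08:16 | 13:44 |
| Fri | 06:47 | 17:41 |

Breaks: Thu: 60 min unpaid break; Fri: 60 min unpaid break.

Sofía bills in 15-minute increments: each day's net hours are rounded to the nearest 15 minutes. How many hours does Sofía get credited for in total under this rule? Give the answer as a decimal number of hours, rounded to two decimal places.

Wed: 08:13–17:53 = 9 h 40 min → rounds to 9 h 45 min
Thu: 08:16–13:44 = 5 h 28 min − 60 min = 4 h 28 min → rounds to 4 h 30 min
Fri: 06:47–17:41 = 10 h 54 min − 60 min = 9 h 54 min → rounds to 10 h 0 min
Total credited: 24 h 15 min.

24.25 hours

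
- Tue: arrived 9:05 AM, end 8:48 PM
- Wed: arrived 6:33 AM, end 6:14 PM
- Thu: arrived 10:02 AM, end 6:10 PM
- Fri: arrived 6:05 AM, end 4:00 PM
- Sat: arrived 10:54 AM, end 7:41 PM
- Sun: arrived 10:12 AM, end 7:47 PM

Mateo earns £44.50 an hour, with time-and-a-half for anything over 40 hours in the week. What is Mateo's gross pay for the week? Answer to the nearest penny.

£3102.76

Tue: 9:05 AM–8:48 PM = 11 h 43 min
Wed: 6:33 AM–6:14 PM = 11 h 41 min
Thu: 10:02 AM–6:10 PM = 8 h 8 min
Fri: 6:05 AM–4:00 PM = 9 h 55 min
Sat: 10:54 AM–7:41 PM = 8 h 47 min
Sun: 10:12 AM–7:47 PM = 9 h 35 min
Total worked: 59 h 49 min = 3589 min.
Regular 40 h 0 min = 2400 min at £44.50/h; overtime 19 h 49 min = 1189 min at £66.75/h.
Pay = (2400 × £44.50 + 1189 × £66.75) ÷ 60 = £3102.76.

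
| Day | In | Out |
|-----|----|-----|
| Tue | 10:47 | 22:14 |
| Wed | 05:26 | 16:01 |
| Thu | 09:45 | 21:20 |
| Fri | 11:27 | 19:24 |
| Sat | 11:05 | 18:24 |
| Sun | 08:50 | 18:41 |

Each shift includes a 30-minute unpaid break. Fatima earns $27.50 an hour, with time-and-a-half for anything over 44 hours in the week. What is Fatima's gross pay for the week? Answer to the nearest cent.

Tue: 10:47–22:14 = 11 h 27 min; less 30 min break → 10 h 57 min
Wed: 05:26–16:01 = 10 h 35 min; less 30 min break → 10 h 5 min
Thu: 09:45–21:20 = 11 h 35 min; less 30 min break → 11 h 5 min
Fri: 11:27–19:24 = 7 h 57 min; less 30 min break → 7 h 27 min
Sat: 11:05–18:24 = 7 h 19 min; less 30 min break → 6 h 49 min
Sun: 08:50–18:41 = 9 h 51 min; less 30 min break → 9 h 21 min
Total worked: 55 h 44 min = 3344 min.
Regular 44 h 0 min = 2640 min at $27.50/h; overtime 11 h 44 min = 704 min at $41.25/h.
Pay = (2640 × $27.50 + 704 × $41.25) ÷ 60 = $1694.00.

$1694.00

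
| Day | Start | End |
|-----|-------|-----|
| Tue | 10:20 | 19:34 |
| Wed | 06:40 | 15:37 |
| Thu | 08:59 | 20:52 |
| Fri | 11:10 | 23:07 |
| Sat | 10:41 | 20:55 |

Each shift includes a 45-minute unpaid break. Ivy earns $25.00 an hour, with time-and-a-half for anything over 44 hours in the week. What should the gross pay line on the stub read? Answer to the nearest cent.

$1268.75

Tue: 10:20–19:34 = 9 h 14 min; less 45 min break → 8 h 29 min
Wed: 06:40–15:37 = 8 h 57 min; less 45 min break → 8 h 12 min
Thu: 08:59–20:52 = 11 h 53 min; less 45 min break → 11 h 8 min
Fri: 11:10–23:07 = 11 h 57 min; less 45 min break → 11 h 12 min
Sat: 10:41–20:55 = 10 h 14 min; less 45 min break → 9 h 29 min
Total worked: 48 h 30 min = 2910 min.
Regular 44 h 0 min = 2640 min at $25.00/h; overtime 4 h 30 min = 270 min at $37.50/h.
Pay = (2640 × $25.00 + 270 × $37.50) ÷ 60 = $1268.75.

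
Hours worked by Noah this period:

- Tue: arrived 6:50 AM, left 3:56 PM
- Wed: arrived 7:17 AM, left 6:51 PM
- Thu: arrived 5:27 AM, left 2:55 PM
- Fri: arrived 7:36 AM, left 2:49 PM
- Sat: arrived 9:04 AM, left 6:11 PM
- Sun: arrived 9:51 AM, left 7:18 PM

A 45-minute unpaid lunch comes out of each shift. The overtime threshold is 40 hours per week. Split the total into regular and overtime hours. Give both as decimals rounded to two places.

Tue: 6:50 AM–3:56 PM = 9 h 6 min; less 45 min break → 8 h 21 min
Wed: 7:17 AM–6:51 PM = 11 h 34 min; less 45 min break → 10 h 49 min
Thu: 5:27 AM–2:55 PM = 9 h 28 min; less 45 min break → 8 h 43 min
Fri: 7:36 AM–2:49 PM = 7 h 13 min; less 45 min break → 6 h 28 min
Sat: 9:04 AM–6:11 PM = 9 h 7 min; less 45 min break → 8 h 22 min
Sun: 9:51 AM–7:18 PM = 9 h 27 min; less 45 min break → 8 h 42 min
Total worked: 51 h 25 min = 51.42 h.
Threshold 40 h → overtime 11 h 25 min, regular 40 h 0 min.

Regular 40.00 hours, overtime 11.42 hours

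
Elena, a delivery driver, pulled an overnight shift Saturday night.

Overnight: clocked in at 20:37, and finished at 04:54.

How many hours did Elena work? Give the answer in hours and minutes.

Overnight: 20:37 → midnight = 3 h 23 min; midnight → 04:54 = 4 h 54 min; span 8 h 17 min

8 h 17 min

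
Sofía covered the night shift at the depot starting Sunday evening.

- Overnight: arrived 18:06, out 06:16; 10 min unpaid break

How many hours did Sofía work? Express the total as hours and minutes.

12 h 0 min

Overnight: 18:06 → midnight = 5 h 54 min; midnight → 06:16 = 6 h 16 min; span 12 h 10 min; less 10 min break → 12 h 0 min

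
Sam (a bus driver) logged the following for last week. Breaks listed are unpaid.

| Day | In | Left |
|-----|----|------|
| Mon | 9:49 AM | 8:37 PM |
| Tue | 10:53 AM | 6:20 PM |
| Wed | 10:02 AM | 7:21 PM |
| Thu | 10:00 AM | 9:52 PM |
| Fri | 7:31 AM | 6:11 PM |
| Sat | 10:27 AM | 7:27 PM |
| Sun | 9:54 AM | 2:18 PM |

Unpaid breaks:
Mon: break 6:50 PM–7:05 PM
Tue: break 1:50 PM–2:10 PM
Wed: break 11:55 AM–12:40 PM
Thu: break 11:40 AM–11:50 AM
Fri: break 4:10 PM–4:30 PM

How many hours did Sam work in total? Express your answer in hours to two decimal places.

61.67 hours

Mon: 9:49 AM–8:37 PM = 10 h 48 min; less 15 min break → 10 h 33 min
Tue: 10:53 AM–6:20 PM = 7 h 27 min; less 20 min break → 7 h 7 min
Wed: 10:02 AM–7:21 PM = 9 h 19 min; less 45 min break → 8 h 34 min
Thu: 10:00 AM–9:52 PM = 11 h 52 min; less 10 min break → 11 h 42 min
Fri: 7:31 AM–6:11 PM = 10 h 40 min; less 20 min break → 10 h 20 min
Sat: 10:27 AM–7:27 PM = 9 h 0 min
Sun: 9:54 AM–2:18 PM = 4 h 24 min
Total: 10 h 33 min + 7 h 7 min + 8 h 34 min + 11 h 42 min + 10 h 20 min + 9 h 0 min + 4 h 24 min = 61 h 40 min.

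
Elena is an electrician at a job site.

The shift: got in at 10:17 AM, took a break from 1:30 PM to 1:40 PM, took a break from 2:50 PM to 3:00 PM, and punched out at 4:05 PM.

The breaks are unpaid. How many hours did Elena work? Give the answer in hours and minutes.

5 h 28 min

The shift: 10:17 AM–4:05 PM = 5 h 48 min; less 20 min break → 5 h 28 min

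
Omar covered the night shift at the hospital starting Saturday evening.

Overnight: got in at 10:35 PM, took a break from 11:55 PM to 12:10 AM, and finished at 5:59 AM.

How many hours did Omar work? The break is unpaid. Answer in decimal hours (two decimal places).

7.15 hours

Overnight: 10:35 PM → midnight = 1 h 25 min; midnight → 5:59 AM = 5 h 59 min; span 7 h 24 min; less 15 min break → 7 h 9 min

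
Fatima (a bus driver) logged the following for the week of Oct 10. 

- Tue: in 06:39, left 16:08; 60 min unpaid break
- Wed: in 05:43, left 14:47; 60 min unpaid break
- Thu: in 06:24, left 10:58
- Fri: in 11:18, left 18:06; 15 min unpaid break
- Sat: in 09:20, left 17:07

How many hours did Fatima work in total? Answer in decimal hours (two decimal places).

Tue: 06:39–16:08 = 9 h 29 min; less 60 min break → 8 h 29 min
Wed: 05:43–14:47 = 9 h 4 min; less 60 min break → 8 h 4 min
Thu: 06:24–10:58 = 4 h 34 min
Fri: 11:18–18:06 = 6 h 48 min; less 15 min break → 6 h 33 min
Sat: 09:20–17:07 = 7 h 47 min
Total: 8 h 29 min + 8 h 4 min + 4 h 34 min + 6 h 33 min + 7 h 47 min = 35 h 27 min.

35.45 hours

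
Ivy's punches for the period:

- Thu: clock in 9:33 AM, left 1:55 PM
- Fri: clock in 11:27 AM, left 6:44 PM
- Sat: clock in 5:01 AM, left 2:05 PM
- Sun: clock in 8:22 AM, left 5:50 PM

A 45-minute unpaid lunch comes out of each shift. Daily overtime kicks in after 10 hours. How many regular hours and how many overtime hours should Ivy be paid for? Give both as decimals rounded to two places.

Regular 27.18 hours, overtime 0.00 hours

Thu: 9:33 AM–1:55 PM = 4 h 22 min; less 45 min break → 3 h 37 min
Fri: 11:27 AM–6:44 PM = 7 h 17 min; less 45 min break → 6 h 32 min
Sat: 5:01 AM–2:05 PM = 9 h 4 min; less 45 min break → 8 h 19 min
Sun: 8:22 AM–5:50 PM = 9 h 28 min; less 45 min break → 8 h 43 min
Thu reg 3 h 37 min / OT 0 h 0 min; Fri reg 6 h 32 min / OT 0 h 0 min; Sat reg 8 h 19 min / OT 0 h 0 min; Sun reg 8 h 43 min / OT 0 h 0 min.
Totals: regular 27 h 11 min, overtime 0 h 0 min.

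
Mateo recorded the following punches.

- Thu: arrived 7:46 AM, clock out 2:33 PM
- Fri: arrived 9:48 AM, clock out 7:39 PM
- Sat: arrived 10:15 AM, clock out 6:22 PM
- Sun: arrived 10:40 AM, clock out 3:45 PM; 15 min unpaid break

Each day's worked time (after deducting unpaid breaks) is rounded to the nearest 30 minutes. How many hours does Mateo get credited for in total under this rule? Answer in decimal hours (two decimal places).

Thu: 7:46 AM–2:33 PM = 6 h 47 min → rounds to 7 h 0 min
Fri: 9:48 AM–7:39 PM = 9 h 51 min → rounds to 10 h 0 min
Sat: 10:15 AM–6:22 PM = 8 h 7 min → rounds to 8 h 0 min
Sun: 10:40 AM–3:45 PM = 5 h 5 min − 15 min = 4 h 50 min → rounds to 5 h 0 min
Total credited: 30 h 0 min.

30.00 hours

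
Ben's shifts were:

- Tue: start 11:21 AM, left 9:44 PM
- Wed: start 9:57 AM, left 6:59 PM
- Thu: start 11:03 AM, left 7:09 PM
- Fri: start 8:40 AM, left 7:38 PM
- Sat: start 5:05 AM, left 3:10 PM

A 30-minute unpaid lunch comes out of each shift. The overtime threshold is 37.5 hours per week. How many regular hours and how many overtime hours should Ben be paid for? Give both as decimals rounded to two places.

Regular 37.50 hours, overtime 8.57 hours

Tue: 11:21 AM–9:44 PM = 10 h 23 min; less 30 min break → 9 h 53 min
Wed: 9:57 AM–6:59 PM = 9 h 2 min; less 30 min break → 8 h 32 min
Thu: 11:03 AM–7:09 PM = 8 h 6 min; less 30 min break → 7 h 36 min
Fri: 8:40 AM–7:38 PM = 10 h 58 min; less 30 min break → 10 h 28 min
Sat: 5:05 AM–3:10 PM = 10 h 5 min; less 30 min break → 9 h 35 min
Total worked: 46 h 4 min = 46.07 h.
Threshold 37.5 h → overtime 8 h 34 min, regular 37 h 30 min.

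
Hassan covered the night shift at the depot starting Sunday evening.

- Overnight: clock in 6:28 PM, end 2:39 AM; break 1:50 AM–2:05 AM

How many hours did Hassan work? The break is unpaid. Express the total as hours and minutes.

7 h 56 min

Overnight: 6:28 PM → midnight = 5 h 32 min; midnight → 2:39 AM = 2 h 39 min; span 8 h 11 min; less 15 min break → 7 h 56 min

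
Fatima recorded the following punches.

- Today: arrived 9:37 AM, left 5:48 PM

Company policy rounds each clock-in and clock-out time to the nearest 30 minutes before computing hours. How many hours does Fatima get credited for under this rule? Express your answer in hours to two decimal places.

8.50 hours

Today: in 9:37 AM→9:30 AM, out 5:48 PM→6:00 PM; 8 h 30 min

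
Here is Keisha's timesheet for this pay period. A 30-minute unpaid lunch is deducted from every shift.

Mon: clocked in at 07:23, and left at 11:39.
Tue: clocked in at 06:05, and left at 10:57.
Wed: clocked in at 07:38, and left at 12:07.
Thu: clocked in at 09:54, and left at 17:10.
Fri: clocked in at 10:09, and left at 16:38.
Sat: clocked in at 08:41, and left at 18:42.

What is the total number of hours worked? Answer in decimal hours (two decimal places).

34.38 hours

Mon: 07:23–11:39 = 4 h 16 min; less 30 min break → 3 h 46 min
Tue: 06:05–10:57 = 4 h 52 min; less 30 min break → 4 h 22 min
Wed: 07:38–12:07 = 4 h 29 min; less 30 min break → 3 h 59 min
Thu: 09:54–17:10 = 7 h 16 min; less 30 min break → 6 h 46 min
Fri: 10:09–16:38 = 6 h 29 min; less 30 min break → 5 h 59 min
Sat: 08:41–18:42 = 10 h 1 min; less 30 min break → 9 h 31 min
Total: 3 h 46 min + 4 h 22 min + 3 h 59 min + 6 h 46 min + 5 h 59 min + 9 h 31 min = 34 h 23 min.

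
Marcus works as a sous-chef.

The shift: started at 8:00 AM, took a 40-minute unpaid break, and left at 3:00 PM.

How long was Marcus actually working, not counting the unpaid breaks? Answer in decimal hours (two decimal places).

6.33 hours

The shift: 8:00 AM–3:00 PM = 7 h 0 min; less 40 min break → 6 h 20 min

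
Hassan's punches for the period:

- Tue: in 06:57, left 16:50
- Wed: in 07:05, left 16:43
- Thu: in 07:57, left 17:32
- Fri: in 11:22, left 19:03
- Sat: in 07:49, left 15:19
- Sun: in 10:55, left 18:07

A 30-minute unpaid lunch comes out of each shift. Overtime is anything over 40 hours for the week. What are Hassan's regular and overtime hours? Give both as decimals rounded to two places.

Tue: 06:57–16:50 = 9 h 53 min; less 30 min break → 9 h 23 min
Wed: 07:05–16:43 = 9 h 38 min; less 30 min break → 9 h 8 min
Thu: 07:57–17:32 = 9 h 35 min; less 30 min break → 9 h 5 min
Fri: 11:22–19:03 = 7 h 41 min; less 30 min break → 7 h 11 min
Sat: 07:49–15:19 = 7 h 30 min; less 30 min break → 7 h 0 min
Sun: 10:55–18:07 = 7 h 12 min; less 30 min break → 6 h 42 min
Total worked: 48 h 29 min = 48.48 h.
Threshold 40 h → overtime 8 h 29 min, regular 40 h 0 min.

Regular 40.00 hours, overtime 8.48 hours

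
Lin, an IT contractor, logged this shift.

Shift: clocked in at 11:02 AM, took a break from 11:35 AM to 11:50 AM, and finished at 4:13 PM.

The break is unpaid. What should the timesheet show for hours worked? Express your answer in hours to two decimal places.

Shift: 11:02 AM–4:13 PM = 5 h 11 min; less 15 min break → 4 h 56 min

4.93 hours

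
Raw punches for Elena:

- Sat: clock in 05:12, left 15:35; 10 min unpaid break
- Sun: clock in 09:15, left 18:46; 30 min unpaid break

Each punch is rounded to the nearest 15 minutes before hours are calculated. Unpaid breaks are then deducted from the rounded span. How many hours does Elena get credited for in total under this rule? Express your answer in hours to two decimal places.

Sat: in 05:12→05:15, out 15:35→15:30; 10 h 15 min − 10 min = 10 h 5 min
Sun: in 09:15→09:15, out 18:46→18:45; 9 h 30 min − 30 min = 9 h 0 min
Total credited: 19 h 5 min.

19.08 hours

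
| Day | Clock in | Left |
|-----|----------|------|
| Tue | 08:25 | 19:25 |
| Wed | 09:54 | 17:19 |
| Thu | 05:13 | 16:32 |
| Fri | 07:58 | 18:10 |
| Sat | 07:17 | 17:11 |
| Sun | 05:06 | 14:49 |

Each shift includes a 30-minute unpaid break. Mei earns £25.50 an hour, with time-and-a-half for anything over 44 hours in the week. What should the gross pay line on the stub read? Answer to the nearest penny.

£1602.04

Tue: 08:25–19:25 = 11 h 0 min; less 30 min break → 10 h 30 min
Wed: 09:54–17:19 = 7 h 25 min; less 30 min break → 6 h 55 min
Thu: 05:13–16:32 = 11 h 19 min; less 30 min break → 10 h 49 min
Fri: 07:58–18:10 = 10 h 12 min; less 30 min break → 9 h 42 min
Sat: 07:17–17:11 = 9 h 54 min; less 30 min break → 9 h 24 min
Sun: 05:06–14:49 = 9 h 43 min; less 30 min break → 9 h 13 min
Total worked: 56 h 33 min = 3393 min.
Regular 44 h 0 min = 2640 min at £25.50/h; overtime 12 h 33 min = 753 min at £38.25/h.
Pay = (2640 × £25.50 + 753 × £38.25) ÷ 60 = £1602.04.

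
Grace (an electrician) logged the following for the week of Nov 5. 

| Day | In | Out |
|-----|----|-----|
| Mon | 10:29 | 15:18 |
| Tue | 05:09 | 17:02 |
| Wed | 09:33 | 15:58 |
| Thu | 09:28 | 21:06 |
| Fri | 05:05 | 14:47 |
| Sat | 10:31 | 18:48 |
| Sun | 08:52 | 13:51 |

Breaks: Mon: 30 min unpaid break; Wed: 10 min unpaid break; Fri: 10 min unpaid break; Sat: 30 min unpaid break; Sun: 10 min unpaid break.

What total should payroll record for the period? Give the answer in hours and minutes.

56 h 13 min

Mon: 10:29–15:18 = 4 h 49 min; less 30 min break → 4 h 19 min
Tue: 05:09–17:02 = 11 h 53 min
Wed: 09:33–15:58 = 6 h 25 min; less 10 min break → 6 h 15 min
Thu: 09:28–21:06 = 11 h 38 min
Fri: 05:05–14:47 = 9 h 42 min; less 10 min break → 9 h 32 min
Sat: 10:31–18:48 = 8 h 17 min; less 30 min break → 7 h 47 min
Sun: 08:52–13:51 = 4 h 59 min; less 10 min break → 4 h 49 min
Total: 4 h 19 min + 11 h 53 min + 6 h 15 min + 11 h 38 min + 9 h 32 min + 7 h 47 min + 4 h 49 min = 56 h 13 min.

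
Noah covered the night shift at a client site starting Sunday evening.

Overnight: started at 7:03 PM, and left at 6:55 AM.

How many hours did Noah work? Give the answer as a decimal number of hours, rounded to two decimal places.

11.87 hours

Overnight: 7:03 PM → midnight = 4 h 57 min; midnight → 6:55 AM = 6 h 55 min; span 11 h 52 min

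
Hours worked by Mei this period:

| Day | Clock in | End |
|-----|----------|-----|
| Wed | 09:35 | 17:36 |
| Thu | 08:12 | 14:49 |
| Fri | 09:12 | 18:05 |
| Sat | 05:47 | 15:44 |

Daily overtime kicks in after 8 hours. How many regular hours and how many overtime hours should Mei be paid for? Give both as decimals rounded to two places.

Regular 30.62 hours, overtime 2.85 hours

Wed: 09:35–17:36 = 8 h 1 min
Thu: 08:12–14:49 = 6 h 37 min
Fri: 09:12–18:05 = 8 h 53 min
Sat: 05:47–15:44 = 9 h 57 min
Wed reg 8 h 0 min / OT 0 h 1 min; Thu reg 6 h 37 min / OT 0 h 0 min; Fri reg 8 h 0 min / OT 0 h 53 min; Sat reg 8 h 0 min / OT 1 h 57 min.
Totals: regular 30 h 37 min, overtime 2 h 51 min.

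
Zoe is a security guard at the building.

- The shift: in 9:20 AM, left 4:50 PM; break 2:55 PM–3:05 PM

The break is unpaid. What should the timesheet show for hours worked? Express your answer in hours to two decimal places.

The shift: 9:20 AM–4:50 PM = 7 h 30 min; less 10 min break → 7 h 20 min

7.33 hours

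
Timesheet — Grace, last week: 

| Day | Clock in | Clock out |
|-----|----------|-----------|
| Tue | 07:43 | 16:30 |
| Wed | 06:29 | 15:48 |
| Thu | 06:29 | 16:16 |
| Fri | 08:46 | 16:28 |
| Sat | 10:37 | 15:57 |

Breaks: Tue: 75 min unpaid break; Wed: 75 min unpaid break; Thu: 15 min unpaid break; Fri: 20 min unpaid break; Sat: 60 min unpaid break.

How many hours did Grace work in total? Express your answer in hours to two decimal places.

36.83 hours

Tue: 07:43–16:30 = 8 h 47 min; less 75 min break → 7 h 32 min
Wed: 06:29–15:48 = 9 h 19 min; less 75 min break → 8 h 4 min
Thu: 06:29–16:16 = 9 h 47 min; less 15 min break → 9 h 32 min
Fri: 08:46–16:28 = 7 h 42 min; less 20 min break → 7 h 22 min
Sat: 10:37–15:57 = 5 h 20 min; less 60 min break → 4 h 20 min
Total: 7 h 32 min + 8 h 4 min + 9 h 32 min + 7 h 22 min + 4 h 20 min = 36 h 50 min.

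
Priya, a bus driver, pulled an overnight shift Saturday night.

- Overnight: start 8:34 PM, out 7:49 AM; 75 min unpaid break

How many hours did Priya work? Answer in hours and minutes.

10 h 0 min

Overnight: 8:34 PM → midnight = 3 h 26 min; midnight → 7:49 AM = 7 h 49 min; span 11 h 15 min; less 75 min break → 10 h 0 min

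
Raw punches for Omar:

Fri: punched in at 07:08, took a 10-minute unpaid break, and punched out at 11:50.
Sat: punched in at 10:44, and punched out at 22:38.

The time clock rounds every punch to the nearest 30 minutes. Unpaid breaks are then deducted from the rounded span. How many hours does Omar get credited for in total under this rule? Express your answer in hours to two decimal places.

Fri: in 07:08→07:00, out 11:50→12:00; 5 h 0 min − 10 min = 4 h 50 min
Sat: in 10:44→10:30, out 22:38→22:30; 12 h 0 min
Total credited: 16 h 50 min.

16.83 hours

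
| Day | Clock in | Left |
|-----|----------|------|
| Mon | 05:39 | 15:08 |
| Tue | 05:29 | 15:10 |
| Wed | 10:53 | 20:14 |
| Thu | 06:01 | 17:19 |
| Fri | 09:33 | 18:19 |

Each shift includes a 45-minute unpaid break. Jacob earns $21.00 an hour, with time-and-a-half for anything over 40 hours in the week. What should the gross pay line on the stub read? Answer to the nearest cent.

$992.25

Mon: 05:39–15:08 = 9 h 29 min; less 45 min break → 8 h 44 min
Tue: 05:29–15:10 = 9 h 41 min; less 45 min break → 8 h 56 min
Wed: 10:53–20:14 = 9 h 21 min; less 45 min break → 8 h 36 min
Thu: 06:01–17:19 = 11 h 18 min; less 45 min break → 10 h 33 min
Fri: 09:33–18:19 = 8 h 46 min; less 45 min break → 8 h 1 min
Total worked: 44 h 50 min = 2690 min.
Regular 40 h 0 min = 2400 min at $21.00/h; overtime 4 h 50 min = 290 min at $31.50/h.
Pay = (2400 × $21.00 + 290 × $31.50) ÷ 60 = $992.25.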